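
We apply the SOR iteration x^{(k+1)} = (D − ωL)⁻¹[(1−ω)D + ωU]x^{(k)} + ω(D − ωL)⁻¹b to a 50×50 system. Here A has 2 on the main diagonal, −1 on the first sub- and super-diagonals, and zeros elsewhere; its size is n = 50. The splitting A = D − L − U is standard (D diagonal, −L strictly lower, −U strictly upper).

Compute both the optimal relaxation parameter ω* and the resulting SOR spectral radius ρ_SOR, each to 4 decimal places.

ω* = 1.8840, ρ_SOR = 0.8840

n=50: λ(B_J) = 1 − λ(A)/2 = cos(kπ/51); k=1 gives ρ_J = 0.9981.
root = sin(π/51) = 0.06156  (since 1−cos² = sin²).
ω* = 2/(1+0.06156) = 1.8840
ρ_SOR = ω* − 1 = 1.8840 − 1 = 0.8840.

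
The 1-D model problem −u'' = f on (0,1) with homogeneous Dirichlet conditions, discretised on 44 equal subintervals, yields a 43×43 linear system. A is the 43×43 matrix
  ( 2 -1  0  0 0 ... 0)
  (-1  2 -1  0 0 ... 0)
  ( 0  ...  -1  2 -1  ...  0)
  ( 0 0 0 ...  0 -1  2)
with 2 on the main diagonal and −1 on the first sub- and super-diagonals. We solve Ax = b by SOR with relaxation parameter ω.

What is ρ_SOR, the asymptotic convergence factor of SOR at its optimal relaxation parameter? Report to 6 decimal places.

ρ_SOR = 0.866822

ρ_J = max_k |cos(kπ/44)| = cos(π/44) = 0.997452
√(1 − cos²(π/44)) = sin(π/44) ≈ 0.0713392.
ω* = 2/(1 + 0.0713392) = 2/1.0713392 = 1.866822.
ρ_SOR = ω* − 1 = 1.866822 − 1 = 0.866822.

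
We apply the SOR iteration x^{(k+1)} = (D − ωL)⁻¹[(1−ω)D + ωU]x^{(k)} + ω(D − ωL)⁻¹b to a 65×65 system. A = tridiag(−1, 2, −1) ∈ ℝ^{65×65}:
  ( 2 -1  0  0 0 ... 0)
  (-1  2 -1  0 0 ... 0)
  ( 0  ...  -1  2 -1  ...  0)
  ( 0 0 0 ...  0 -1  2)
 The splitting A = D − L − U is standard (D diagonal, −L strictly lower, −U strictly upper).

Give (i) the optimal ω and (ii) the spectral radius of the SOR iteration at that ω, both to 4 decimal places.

ω* = 1.9092, ρ_SOR = 0.9092

spectrum of D⁻¹(L+U) = {cos(kπ/66) : 1≤k≤65}; ρ_J = cos(π/66) = 0.9989.
√(1−ρ_J²) simplifies to sin(π/66) = 0.04758.
ω* = 2 / (1 + 0.04758) = 2 / 1.04758 ≈ 1.9092.
At ω = 1.9092 every |λ(B_ω)| = ω−1, so ρ_SOR = 0.9092.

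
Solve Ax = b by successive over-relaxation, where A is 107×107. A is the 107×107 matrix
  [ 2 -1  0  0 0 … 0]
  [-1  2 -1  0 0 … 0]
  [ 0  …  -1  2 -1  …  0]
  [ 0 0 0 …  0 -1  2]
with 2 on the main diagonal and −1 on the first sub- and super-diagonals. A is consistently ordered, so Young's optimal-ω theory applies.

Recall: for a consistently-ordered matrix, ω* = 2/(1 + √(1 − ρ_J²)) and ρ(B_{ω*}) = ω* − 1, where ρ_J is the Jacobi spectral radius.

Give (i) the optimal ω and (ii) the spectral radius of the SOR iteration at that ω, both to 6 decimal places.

B_J for the 107×107 system has eigenvalues cos(kπ/108); ρ_J = cos(π/108) = 0.999577.
√(1−ρ_J²) simplifies to sin(π/108) = 0.0290847.
So ω* = 2/1.0290847 = 1.943475 (Young).
At ω = 1.943475 every |λ(B_ω)| = ω−1, so ρ_SOR = 0.943475.

ω* = 1.943475, ρ_SOR = 0.943475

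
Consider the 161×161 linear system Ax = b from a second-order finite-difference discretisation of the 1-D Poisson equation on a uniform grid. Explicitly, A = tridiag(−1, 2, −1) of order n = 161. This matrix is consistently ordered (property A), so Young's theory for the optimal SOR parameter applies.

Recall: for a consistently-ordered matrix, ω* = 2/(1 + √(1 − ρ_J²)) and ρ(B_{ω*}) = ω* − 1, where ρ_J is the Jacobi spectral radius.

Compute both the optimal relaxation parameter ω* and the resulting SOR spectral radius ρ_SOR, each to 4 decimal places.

½·tridiag(1,0,1) at n=161: λ_k = cos(kπ/162); max |λ| at k=1 ⇒ ρ_J = cos(π/162) ≈ 0.9998.
√(1−ρ_J²) = |sin(π/162)| = 0.01939
Young: ω* = 2/(1+√(1−ρ_J²)) = 2/(1+0.01939) = 2/1.01939 = 1.9620.
Hence ρ(B_{ω*}) = 1.9620 − 1 = 0.9620.

ω* = 1.9620, ρ_SOR = 0.9620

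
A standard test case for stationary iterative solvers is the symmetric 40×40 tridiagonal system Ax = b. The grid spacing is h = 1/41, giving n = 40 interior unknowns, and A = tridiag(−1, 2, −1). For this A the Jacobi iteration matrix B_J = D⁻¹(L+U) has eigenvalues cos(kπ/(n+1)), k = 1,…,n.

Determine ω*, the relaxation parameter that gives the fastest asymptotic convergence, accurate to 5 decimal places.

ω* = 1.85779

spectrum of D⁻¹(L+U) = {cos(kπ/41) : 1≤k≤40}; ρ_J = cos(π/41) = 0.99707.
√(1−ρ_J²) simplifies to sin(π/41) = 0.076549.
ω* = 2/(1+0.076549) = 1.85779
At ω = 1.85779 every |λ(B_ω)| = ω−1, so ρ_SOR = 0.85779.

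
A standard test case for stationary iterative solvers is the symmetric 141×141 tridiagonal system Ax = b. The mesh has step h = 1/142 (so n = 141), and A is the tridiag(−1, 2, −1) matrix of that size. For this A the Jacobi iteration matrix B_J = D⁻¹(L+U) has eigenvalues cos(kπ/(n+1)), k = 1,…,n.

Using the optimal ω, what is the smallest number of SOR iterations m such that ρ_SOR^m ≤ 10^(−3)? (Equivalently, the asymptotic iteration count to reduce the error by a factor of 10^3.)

n=141: λ(B_J) = 1 − λ(A)/2 = cos(kπ/142); k=1 gives ρ_J = 0.9997553.
√(1−ρ_J²) simplifies to sin(π/142) = 0.0221221.
ω* = 2 / (1 + 0.0221221) = 2 / 1.0221221 ≈ 1.9567134.
ρ_SOR = ω* − 1 ≈ 0.9567134.
ρ_SOR^m ≤ 10^(−3) ⇔ m ≥ 3·ln10/(−ln 0.9567134) = 6.90776/0.0442514 = 156.103; m = ⌈156.103⌉ = 157.

m = 157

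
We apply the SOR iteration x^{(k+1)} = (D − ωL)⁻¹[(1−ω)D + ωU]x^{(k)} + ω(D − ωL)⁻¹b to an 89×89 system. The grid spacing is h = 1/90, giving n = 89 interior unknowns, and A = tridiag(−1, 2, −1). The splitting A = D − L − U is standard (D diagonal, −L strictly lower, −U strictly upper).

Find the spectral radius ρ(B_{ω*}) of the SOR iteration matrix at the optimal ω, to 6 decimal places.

ρ_SOR = 0.932555

spectrum of D⁻¹(L+U) = {cos(kπ/90) : 1≤k≤89}; ρ_J = cos(π/90) = 0.999391.
√(1−ρ_J²) = |sin(π/90)| = 0.0348995
Then 2/(1+√(1−ρ_J²)) = 2/(1+0.0348995); ω* = 2/1.0348995 = 1.932555.
At ω = 1.932555 every |λ(B_ω)| = ω−1, so ρ_SOR = 0.932555.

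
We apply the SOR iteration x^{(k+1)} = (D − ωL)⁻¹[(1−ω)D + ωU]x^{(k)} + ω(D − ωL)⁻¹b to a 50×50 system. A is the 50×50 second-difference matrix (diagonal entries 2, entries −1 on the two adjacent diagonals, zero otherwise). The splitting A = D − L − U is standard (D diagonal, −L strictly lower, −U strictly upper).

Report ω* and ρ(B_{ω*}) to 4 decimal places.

[ρ_J] n=50: ρ(B_J) = cos(π/(n+1)) = cos(π/51) = 0.9981.
√(1 − cos²(π/51)) = sin(π/51) ≈ 0.06156.
[ω*] 2 ÷ (1 + 0.06156) = 2 ÷ 1.06156 = 1.8840.
ρ(B_{ω*}) = ω*−1 = 0.8840

ω* = 1.8840, ρ_SOR = 0.8840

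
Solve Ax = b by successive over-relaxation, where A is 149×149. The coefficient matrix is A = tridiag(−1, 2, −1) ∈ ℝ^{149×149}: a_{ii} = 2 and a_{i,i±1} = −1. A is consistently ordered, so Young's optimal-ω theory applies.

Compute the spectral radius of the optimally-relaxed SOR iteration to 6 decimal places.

ρ_J = max_k |cos(kπ/150)| = cos(π/150) = 0.999781
√(1−ρ_J²) = |sin(π/150)| = 0.0209424
Young: ω* = 2/(1+√(1−ρ_J²)) = 2/(1+0.0209424) = 2/1.0209424 = 1.958974.
ρ_SOR = ω* − 1 = 1.958974 − 1 = 0.958974.

ρ_SOR = 0.958974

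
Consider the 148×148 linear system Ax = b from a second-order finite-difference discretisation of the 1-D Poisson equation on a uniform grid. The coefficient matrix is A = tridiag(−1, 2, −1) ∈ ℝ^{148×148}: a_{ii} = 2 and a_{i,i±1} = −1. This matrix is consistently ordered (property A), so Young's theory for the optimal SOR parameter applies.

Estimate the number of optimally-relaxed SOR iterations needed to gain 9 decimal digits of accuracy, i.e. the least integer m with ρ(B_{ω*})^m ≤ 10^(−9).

m = 492

n=148: λ(B_J) = 1 − λ(A)/2 = cos(kπ/149); k=1 gives ρ_J = 0.9997777.
√(1 − cos²(π/149)) = sin(π/149) ≈ 0.0210830.
ω* = 2/(1 + 0.0210830) = 2/1.0210830 = 1.9587046.
ρ_SOR = ω* − 1 ≈ 0.9587046.
ρ_SOR^m ≤ 10^(−9) ⇔ m ≥ 9·ln10/(−ln 0.9587046) = 20.7233/0.0421723 = 491.396; m = ⌈491.396⌉ = 492.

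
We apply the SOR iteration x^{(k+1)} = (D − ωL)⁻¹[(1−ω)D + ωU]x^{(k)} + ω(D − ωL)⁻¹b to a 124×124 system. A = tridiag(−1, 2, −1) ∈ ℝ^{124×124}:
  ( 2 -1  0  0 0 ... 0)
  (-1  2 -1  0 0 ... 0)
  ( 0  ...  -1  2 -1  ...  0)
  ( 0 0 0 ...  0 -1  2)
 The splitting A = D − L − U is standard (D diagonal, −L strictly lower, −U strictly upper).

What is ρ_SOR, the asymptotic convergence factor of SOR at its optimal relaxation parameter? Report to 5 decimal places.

spectrum of D⁻¹(L+U) = {cos(kπ/125) : 1≤k≤124}; ρ_J = cos(π/125) = 0.99968.
√(1−ρ_J²) simplifies to sin(π/125) = 0.025130.
ω* = 2/(1 + 0.025130) = 2/1.025130 = 1.95097.
and ρ(B_{ω*}) = 1.95097 − 1 = 0.95097.

ρ_SOR = 0.95097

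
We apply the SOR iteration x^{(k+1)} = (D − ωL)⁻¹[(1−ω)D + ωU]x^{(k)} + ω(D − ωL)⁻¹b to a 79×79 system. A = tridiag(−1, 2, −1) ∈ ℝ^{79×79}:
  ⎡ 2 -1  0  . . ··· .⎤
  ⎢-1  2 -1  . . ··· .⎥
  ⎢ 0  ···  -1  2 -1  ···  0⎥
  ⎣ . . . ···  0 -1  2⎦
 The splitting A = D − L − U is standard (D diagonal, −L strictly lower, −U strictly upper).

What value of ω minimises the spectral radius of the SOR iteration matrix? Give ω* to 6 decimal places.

spectrum of D⁻¹(L+U) = {cos(kπ/80) : 1≤k≤79}; ρ_J = cos(π/80) = 0.999229.
√(1 − cos²(π/80)) = sin(π/80) ≈ 0.0392598.
ω* = 2 / (1 + 0.0392598) = 2 / 1.0392598 ≈ 1.924447.
[ρ_SOR] ω* − 1 = 0.924447.

ω* = 1.924447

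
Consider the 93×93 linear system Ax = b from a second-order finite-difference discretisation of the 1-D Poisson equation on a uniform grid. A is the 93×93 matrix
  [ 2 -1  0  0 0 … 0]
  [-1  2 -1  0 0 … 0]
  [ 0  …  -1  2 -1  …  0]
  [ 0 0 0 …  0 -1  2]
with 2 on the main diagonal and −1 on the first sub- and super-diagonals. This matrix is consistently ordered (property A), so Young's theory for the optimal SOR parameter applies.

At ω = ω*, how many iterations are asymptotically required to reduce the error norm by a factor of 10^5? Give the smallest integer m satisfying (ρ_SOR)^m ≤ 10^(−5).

With n=93, ρ(Jacobi) = cos(π/94) = 0.9994416.
1 − cos²(π/94) = sin²(π/94) ⇒ √(1−ρ_J²) = sin(π/94) = 0.0334150.
Young: ω* = 2/(1+√(1−ρ_J²)) = 2/(1+0.0334150) = 2/1.0334150 = 1.9353309.
and ρ(B_{ω*}) = 1.9353309 − 1 = 0.9353309.
For 5 digits: m = 5·ln10 / (−ln 0.9353309) = 11.5129/0.0668549 = 172.207; round up → m = 173.

m = 173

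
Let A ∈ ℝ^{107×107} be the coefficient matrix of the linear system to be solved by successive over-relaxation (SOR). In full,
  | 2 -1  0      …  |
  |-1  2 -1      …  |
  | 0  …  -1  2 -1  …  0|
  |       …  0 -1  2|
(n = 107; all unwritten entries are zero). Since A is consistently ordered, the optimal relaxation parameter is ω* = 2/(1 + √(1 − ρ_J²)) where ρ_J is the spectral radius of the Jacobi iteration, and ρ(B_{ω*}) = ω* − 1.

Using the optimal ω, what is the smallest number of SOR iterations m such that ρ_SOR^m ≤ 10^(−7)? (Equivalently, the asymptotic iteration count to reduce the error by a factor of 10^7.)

ρ_J = max_k |cos(kπ/108)| = cos(π/108) = 0.9995770
√(1−ρ_J²) = |sin(π/108)| = 0.0290847
Then 2/(1+√(1−ρ_J²)) = 2/(1+0.0290847); ω* = 2/1.0290847 = 1.9434746.
ρ_SOR = ω* − 1 ≈ 0.9434746.
For 7 digits: m = 7·ln10 / (−ln 0.9434746) = 16.1181/0.0581858 = 277.011; round up → m = 278.

m = 278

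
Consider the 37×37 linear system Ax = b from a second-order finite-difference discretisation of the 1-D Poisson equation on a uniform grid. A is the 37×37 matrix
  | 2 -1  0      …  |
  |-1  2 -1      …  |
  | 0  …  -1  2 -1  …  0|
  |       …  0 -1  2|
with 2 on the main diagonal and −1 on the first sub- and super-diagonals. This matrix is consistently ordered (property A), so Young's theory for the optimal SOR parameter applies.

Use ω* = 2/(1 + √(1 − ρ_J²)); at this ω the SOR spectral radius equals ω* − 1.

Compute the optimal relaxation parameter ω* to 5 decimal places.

spectrum of D⁻¹(L+U) = {cos(kπ/38) : 1≤k≤37}; ρ_J = cos(π/38) = 0.99658.
√(1−ρ_J²) simplifies to sin(π/38) = 0.082579.
So ω* = 2/1.082579 = 1.84744 (Young).
ρ_SOR = ω* − 1 = 1.84744 − 1 = 0.84744.

ω* = 1.84744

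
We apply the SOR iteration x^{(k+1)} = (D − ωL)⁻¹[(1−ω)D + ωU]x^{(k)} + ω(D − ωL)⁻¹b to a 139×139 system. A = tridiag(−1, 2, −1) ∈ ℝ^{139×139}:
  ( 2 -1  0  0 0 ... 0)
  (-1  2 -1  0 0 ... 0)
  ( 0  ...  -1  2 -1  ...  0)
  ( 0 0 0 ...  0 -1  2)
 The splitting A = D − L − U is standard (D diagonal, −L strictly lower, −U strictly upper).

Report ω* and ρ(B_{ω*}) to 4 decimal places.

ω* = 1.9561, ρ_SOR = 0.9561

ρ_J = max_k |cos(kπ/140)| = cos(π/140) = 0.9997
√(1 − cos²(π/140)) = sin(π/140) ≈ 0.02244.
Then 2/(1+√(1−ρ_J²)) = 2/(1+0.02244); ω* = 2/1.02244 = 1.9561.
ρ_SOR = ω* − 1 = 1.9561 − 1 = 0.9561.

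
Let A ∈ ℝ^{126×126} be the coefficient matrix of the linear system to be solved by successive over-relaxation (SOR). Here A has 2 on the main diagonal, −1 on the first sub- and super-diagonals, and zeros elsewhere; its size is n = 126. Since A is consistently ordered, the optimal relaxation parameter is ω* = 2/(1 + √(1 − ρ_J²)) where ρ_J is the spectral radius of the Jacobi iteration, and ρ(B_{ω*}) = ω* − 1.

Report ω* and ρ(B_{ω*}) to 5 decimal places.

B_J for the 126×126 system has eigenvalues cos(kπ/127); ρ_J = cos(π/127) = 0.99969.
√(1−ρ_J²) simplifies to sin(π/127) = 0.024734.
Then 2/(1+√(1−ρ_J²)) = 2/(1+0.024734); ω* = 2/1.024734 = 1.95173.
and ρ(B_{ω*}) = 1.95173 − 1 = 0.95173.

ω* = 1.95173, ρ_SOR = 0.95173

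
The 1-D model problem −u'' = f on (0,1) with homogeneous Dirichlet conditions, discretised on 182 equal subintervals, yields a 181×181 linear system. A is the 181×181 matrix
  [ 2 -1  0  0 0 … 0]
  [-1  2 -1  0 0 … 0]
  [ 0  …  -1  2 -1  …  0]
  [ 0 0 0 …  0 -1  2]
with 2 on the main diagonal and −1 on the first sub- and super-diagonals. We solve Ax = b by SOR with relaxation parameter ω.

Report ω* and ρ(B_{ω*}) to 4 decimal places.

spectrum of D⁻¹(L+U) = {cos(kπ/182) : 1≤k≤181}; ρ_J = cos(π/182) = 0.9999.
1 − cos²(π/182) = sin²(π/182) ⇒ √(1−ρ_J²) = sin(π/182) = 0.01726.
[ω*] 2 ÷ (1 + 0.01726) = 2 ÷ 1.01726 = 1.9661.
ρ_SOR = ω* − 1 = 1.9661 − 1 = 0.9661.

ω* = 1.9661, ρ_SOR = 0.9661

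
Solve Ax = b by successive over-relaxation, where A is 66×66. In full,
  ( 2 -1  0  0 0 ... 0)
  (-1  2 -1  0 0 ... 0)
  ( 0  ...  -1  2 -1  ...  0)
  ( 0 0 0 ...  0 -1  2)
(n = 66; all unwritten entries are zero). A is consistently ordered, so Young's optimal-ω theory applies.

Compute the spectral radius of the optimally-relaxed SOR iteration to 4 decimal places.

With n=66, ρ(Jacobi) = cos(π/67) = 0.9989.
√(1−ρ_J²) simplifies to sin(π/67) = 0.04687.
Young: ω* = 2/(1+√(1−ρ_J²)) = 2/(1+0.04687) = 2/1.04687 = 1.9105.
Hence ρ(B_{ω*}) = 1.9105 − 1 = 0.9105.

ρ_SOR = 0.9105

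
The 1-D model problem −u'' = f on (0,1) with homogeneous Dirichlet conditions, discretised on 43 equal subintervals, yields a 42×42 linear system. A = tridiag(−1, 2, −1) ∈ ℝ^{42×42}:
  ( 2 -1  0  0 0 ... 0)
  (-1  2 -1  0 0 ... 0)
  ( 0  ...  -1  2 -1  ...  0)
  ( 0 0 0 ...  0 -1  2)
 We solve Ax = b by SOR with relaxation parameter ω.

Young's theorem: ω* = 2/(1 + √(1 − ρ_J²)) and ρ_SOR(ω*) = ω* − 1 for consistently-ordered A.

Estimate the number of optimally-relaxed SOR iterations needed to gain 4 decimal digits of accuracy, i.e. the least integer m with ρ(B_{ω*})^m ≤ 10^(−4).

½·tridiag(1,0,1) at n=42: λ_k = cos(kπ/43); max |λ| at k=1 ⇒ ρ_J = cos(π/43) ≈ 0.9973323.
1 − cos²(π/43) = sin²(π/43) ⇒ √(1−ρ_J²) = sin(π/43) = 0.0729953.
ω* = 2/(1+0.0729953) = 1.8639411
ρ(B_{ω*}) = ω*−1 = 0.8639411
m ≥ 4·ln10 / (−ln 0.8639411) = 62.976; smallest integer m = 63.

m = 63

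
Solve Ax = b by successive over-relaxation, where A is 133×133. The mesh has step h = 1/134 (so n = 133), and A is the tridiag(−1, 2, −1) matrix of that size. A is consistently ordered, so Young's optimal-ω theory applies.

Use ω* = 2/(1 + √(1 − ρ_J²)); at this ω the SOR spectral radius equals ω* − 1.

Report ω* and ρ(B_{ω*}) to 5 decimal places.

½·tridiag(1,0,1) at n=133: λ_k = cos(kπ/134); max |λ| at k=1 ⇒ ρ_J = cos(π/134) ≈ 0.99973.
√(1−ρ_J²) = |sin(π/134)| = 0.023443
So ω* = 2/1.023443 = 1.95419 (Young).
ρ_SOR = ω* − 1 = 1.95419 − 1 = 0.95419.

ω* = 1.95419, ρ_SOR = 0.95419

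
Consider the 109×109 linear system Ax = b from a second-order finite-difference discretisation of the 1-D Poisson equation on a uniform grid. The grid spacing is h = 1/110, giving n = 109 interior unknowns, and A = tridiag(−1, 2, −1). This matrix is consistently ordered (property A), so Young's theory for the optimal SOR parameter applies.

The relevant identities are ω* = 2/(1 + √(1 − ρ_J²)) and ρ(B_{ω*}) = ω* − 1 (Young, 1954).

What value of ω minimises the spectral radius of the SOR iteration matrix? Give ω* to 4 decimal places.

With n=109, ρ(Jacobi) = cos(π/110) = 0.9996.
√(1−ρ_J²) = |sin(π/110)| = 0.02856
[ω*] 2 ÷ (1 + 0.02856) = 2 ÷ 1.02856 = 1.9445.
At ω = 1.9445 every |λ(B_ω)| = ω−1, so ρ_SOR = 0.9445.

ω* = 1.9445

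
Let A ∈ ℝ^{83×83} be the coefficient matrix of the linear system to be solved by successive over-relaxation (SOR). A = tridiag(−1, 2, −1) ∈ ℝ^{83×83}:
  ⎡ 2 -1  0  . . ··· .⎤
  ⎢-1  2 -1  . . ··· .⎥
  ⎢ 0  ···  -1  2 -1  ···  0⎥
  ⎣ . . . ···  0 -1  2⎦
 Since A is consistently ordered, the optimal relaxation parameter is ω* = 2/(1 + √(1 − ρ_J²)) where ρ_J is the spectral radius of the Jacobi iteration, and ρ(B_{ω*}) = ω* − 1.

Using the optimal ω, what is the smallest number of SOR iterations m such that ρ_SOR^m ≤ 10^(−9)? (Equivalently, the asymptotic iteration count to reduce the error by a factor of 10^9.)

ρ_J = max_k |cos(kπ/84)| = cos(π/84) = 0.9993007
1 − cos²(π/84) = sin²(π/84) ⇒ √(1−ρ_J²) = sin(π/84) = 0.0373912.
ω* = 2 / (1 + 0.0373912) = 2 / 1.0373912 ≈ 1.9279130.
ρ(B_{ω*}) = ω*−1 = 0.9279130
ρ_SOR^m ≤ 10^(−9) ⇔ m ≥ 9·ln10/(−ln 0.9279130) = 20.7233/0.0748173 = 276.985; m = ⌈276.985⌉ = 277.

m = 277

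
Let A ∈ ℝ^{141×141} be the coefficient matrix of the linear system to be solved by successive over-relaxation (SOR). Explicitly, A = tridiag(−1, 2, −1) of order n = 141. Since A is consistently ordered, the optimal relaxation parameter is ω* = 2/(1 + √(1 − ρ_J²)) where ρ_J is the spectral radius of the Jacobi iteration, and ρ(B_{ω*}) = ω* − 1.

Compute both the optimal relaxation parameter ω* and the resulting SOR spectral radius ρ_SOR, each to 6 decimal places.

½·tridiag(1,0,1) at n=141: λ_k = cos(kπ/142); max |λ| at k=1 ⇒ ρ_J = cos(π/142) ≈ 0.999755.
√(1−ρ_J²) = |sin(π/142)| = 0.0221221
Then 2/(1+√(1−ρ_J²)) = 2/(1+0.0221221); ω* = 2/1.0221221 = 1.956713.
At ω = 1.956713 every |λ(B_ω)| = ω−1, so ρ_SOR = 0.956713.

ω* = 1.956713, ρ_SOR = 0.956713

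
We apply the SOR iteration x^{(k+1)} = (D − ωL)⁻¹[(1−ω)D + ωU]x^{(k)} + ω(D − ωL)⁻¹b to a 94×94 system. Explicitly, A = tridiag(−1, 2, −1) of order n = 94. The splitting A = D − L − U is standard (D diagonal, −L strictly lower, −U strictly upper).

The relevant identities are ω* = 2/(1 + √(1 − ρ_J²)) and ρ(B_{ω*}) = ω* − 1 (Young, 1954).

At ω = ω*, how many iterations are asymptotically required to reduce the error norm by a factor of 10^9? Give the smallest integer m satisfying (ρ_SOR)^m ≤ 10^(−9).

B_J for the 94×94 system has eigenvalues cos(kπ/95); ρ_J = cos(π/95) = 0.9994533.
√(1 − cos²(π/95)) = sin(π/95) ≈ 0.0330634.
ω* = 2 / (1 + 0.0330634) = 2 / 1.0330634 ≈ 1.9359896.
[ρ_SOR] ω* − 1 = 0.9359896.
Need (0.9359896)^m ≤ 10^(−9): m ≥ 9·ln10/|ln 0.9359896| = 20.7233/0.0661509 = 313.273 ⇒ m = 314.

m = 314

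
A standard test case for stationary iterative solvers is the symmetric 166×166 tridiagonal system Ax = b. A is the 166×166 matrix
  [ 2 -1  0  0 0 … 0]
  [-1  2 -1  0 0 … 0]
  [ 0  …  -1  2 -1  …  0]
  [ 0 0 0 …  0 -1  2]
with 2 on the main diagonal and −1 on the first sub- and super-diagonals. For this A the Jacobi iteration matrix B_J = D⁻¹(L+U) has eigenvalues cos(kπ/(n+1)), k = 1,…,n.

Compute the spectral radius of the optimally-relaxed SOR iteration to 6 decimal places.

ρ_J = max_k |cos(kπ/167)| = cos(π/167) = 0.999823
√(1−ρ_J²) = |sin(π/167)| = 0.0188108
Young: ω* = 2/(1+√(1−ρ_J²)) = 2/(1+0.0188108) = 2/1.0188108 = 1.963073.
ρ(B_{ω*}) = ω*−1 = 0.963073

ρ_SOR = 0.963073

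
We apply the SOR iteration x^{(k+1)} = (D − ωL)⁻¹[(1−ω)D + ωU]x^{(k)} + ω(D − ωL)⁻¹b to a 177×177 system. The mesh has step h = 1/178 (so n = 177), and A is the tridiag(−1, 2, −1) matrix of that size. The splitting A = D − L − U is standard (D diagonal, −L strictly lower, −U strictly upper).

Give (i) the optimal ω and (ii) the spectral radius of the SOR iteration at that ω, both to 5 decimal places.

ρ_J = max_k |cos(kπ/178)| = cos(π/178) = 0.99984
√(1 − cos²(π/178)) = sin(π/178) ≈ 0.017648.
ω* = 2/(1 + 0.017648) = 2/1.017648 = 1.96532.
and ρ(B_{ω*}) = 1.96532 − 1 = 0.96532.

ω* = 1.96532, ρ_SOR = 0.96532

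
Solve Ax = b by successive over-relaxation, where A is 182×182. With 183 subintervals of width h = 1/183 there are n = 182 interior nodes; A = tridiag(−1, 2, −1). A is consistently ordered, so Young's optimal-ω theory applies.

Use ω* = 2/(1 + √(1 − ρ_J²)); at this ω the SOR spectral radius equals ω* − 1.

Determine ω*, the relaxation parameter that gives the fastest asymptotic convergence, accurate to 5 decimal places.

ω* = 1.96625

½·tridiag(1,0,1) at n=182: λ_k = cos(kπ/183); max |λ| at k=1 ⇒ ρ_J = cos(π/183) ≈ 0.99985.
√(1 − cos²(π/183)) = sin(π/183) ≈ 0.017166.
[ω*] 2 ÷ (1 + 0.017166) = 2 ÷ 1.017166 = 1.96625.
ρ(B_{ω*}) = ω*−1 = 0.96625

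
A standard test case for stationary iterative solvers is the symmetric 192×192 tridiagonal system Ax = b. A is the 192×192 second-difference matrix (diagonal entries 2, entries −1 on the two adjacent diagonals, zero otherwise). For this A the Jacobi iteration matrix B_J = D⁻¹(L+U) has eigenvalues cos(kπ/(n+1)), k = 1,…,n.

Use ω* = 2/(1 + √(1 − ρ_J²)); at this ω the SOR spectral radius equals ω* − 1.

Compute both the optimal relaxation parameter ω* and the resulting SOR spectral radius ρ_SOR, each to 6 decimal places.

B_J for the 192×192 system has eigenvalues cos(kπ/193); ρ_J = cos(π/193) = 0.999868.
1 − cos²(π/193) = sin²(π/193) ⇒ √(1−ρ_J²) = sin(π/193) = 0.0162770.
Then 2/(1+√(1−ρ_J²)) = 2/(1+0.0162770); ω* = 2/1.0162770 = 1.967967.
ρ_SOR = ω* − 1 ≈ 0.967967.

ω* = 1.967967, ρ_SOR = 0.967967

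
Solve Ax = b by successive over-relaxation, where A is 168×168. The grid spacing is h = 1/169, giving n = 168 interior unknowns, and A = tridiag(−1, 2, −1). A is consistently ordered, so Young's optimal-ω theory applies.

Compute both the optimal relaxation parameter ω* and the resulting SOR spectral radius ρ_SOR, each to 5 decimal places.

ω* = 1.96350, ρ_SOR = 0.96350

ρ_J = max_k |cos(kπ/169)| = cos(π/169) = 0.99983
√(1−ρ_J²) simplifies to sin(π/169) = 0.018588.
ω* = 2 / (1 + 0.018588) = 2 / 1.018588 ≈ 1.96350.
Hence ρ(B_{ω*}) = 1.96350 − 1 = 0.96350.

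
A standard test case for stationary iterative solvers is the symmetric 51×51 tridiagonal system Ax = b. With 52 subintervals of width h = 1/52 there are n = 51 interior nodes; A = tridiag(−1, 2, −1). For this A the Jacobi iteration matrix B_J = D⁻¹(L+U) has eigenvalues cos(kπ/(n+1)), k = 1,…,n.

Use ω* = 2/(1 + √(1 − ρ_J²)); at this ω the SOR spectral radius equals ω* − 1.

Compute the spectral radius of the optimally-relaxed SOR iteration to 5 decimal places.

½·tridiag(1,0,1) at n=51: λ_k = cos(kπ/52); max |λ| at k=1 ⇒ ρ_J = cos(π/52) ≈ 0.99818.
√(1−ρ_J²) = |sin(π/52)| = 0.060378
Then 2/(1+√(1−ρ_J²)) = 2/(1+0.060378); ω* = 2/1.060378 = 1.88612.
Hence ρ(B_{ω*}) = 1.88612 − 1 = 0.88612.

ρ_SOR = 0.88612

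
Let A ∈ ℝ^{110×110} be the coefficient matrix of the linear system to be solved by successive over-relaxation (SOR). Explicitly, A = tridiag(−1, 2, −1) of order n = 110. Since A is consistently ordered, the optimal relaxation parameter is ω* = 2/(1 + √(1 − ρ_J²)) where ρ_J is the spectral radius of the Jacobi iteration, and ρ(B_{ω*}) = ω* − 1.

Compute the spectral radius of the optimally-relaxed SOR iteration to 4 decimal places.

n=110: λ(B_J) = 1 − λ(A)/2 = cos(kπ/111); k=1 gives ρ_J = 0.9996.
root = sin(π/111) = 0.02830  (since 1−cos² = sin²).
ω* = 2/(1+0.02830) = 1.9450
and ρ(B_{ω*}) = 1.9450 − 1 = 0.9450.

ρ_SOR = 0.9450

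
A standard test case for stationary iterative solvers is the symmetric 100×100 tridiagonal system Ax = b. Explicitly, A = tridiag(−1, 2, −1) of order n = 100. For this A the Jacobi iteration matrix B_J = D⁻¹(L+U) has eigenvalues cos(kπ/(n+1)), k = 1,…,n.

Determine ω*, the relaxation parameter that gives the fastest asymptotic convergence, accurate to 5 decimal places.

ω* = 1.93968

½·tridiag(1,0,1) at n=100: λ_k = cos(kπ/101); max |λ| at k=1 ⇒ ρ_J = cos(π/101) ≈ 0.99952.
root = sin(π/101) = 0.031100  (since 1−cos² = sin²).
Young: ω* = 2/(1+√(1−ρ_J²)) = 2/(1+0.031100) = 2/1.031100 = 1.93968.
Hence ρ(B_{ω*}) = 1.93968 − 1 = 0.93968.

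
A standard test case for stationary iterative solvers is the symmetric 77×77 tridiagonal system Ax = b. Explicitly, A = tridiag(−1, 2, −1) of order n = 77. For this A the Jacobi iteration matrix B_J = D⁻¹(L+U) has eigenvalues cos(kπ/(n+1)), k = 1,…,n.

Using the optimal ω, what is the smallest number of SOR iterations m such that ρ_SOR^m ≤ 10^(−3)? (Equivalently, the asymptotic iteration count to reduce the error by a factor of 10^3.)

½·tridiag(1,0,1) at n=77: λ_k = cos(kπ/78); max |λ| at k=1 ⇒ ρ_J = cos(π/78) ≈ 0.9991890.
1 − cos²(π/78) = sin²(π/78) ⇒ √(1−ρ_J²) = sin(π/78) = 0.0402659.
Young: ω* = 2/(1+√(1−ρ_J²)) = 2/(1+0.0402659) = 2/1.0402659 = 1.9225854.
ρ(B_{ω*}) = ω*−1 = 0.9225854
ρ_SOR^m ≤ 10^(−3) ⇔ m ≥ 3·ln10/(−ln 0.9225854) = 6.90776/0.0805753 = 85.730; m = ⌈85.730⌉ = 86.

m = 86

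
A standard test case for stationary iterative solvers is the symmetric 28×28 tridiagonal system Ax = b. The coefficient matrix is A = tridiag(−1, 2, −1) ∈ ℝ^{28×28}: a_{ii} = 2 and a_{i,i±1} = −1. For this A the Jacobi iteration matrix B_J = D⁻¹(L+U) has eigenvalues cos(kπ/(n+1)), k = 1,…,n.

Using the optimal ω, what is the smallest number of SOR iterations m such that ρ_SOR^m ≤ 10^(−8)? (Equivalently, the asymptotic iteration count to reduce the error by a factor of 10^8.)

½·tridiag(1,0,1) at n=28: λ_k = cos(kπ/29); max |λ| at k=1 ⇒ ρ_J = cos(π/29) ≈ 0.9941380.
√(1−ρ_J²) = |sin(π/29)| = 0.1081190
Young: ω* = 2/(1+√(1−ρ_J²)) = 2/(1+0.1081190) = 2/1.1081190 = 1.8048603.
and ρ(B_{ω*}) = 1.8048603 − 1 = 0.8048603.
For 8 digits: m = 8·ln10 / (−ln 0.8048603) = 18.4207/0.217087 = 84.854; round up → m = 85.

m = 85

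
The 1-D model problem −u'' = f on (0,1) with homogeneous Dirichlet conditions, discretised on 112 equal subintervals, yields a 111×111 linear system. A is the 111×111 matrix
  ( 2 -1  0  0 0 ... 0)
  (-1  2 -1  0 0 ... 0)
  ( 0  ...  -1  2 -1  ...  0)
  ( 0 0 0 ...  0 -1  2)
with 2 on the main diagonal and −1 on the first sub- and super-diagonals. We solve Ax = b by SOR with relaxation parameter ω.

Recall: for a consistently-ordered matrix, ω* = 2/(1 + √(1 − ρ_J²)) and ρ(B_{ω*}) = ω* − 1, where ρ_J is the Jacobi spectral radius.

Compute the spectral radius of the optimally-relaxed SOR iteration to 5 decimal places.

B_J for the 111×111 system has eigenvalues cos(kπ/112); ρ_J = cos(π/112) = 0.99961.
√(1−ρ_J²) = |sin(π/112)| = 0.028046
Then 2/(1+√(1−ρ_J²)) = 2/(1+0.028046); ω* = 2/1.028046 = 1.94544.
and ρ(B_{ω*}) = 1.94544 − 1 = 0.94544.

ρ_SOR = 0.94544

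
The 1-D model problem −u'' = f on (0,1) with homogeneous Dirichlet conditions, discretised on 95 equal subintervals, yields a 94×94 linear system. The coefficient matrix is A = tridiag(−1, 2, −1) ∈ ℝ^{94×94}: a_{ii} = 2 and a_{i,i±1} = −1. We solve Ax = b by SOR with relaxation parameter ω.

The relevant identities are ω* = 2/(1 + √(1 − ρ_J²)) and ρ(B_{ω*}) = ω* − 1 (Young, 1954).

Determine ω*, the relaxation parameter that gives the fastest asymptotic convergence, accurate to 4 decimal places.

ω* = 1.9360

spectrum of D⁻¹(L+U) = {cos(kπ/95) : 1≤k≤94}; ρ_J = cos(π/95) = 0.9995.
√(1−ρ_J²) = |sin(π/95)| = 0.03306
ω* = 2 / (1 + 0.03306) = 2 / 1.03306 ≈ 1.9360.
At ω = 1.9360 every |λ(B_ω)| = ω−1, so ρ_SOR = 0.9360.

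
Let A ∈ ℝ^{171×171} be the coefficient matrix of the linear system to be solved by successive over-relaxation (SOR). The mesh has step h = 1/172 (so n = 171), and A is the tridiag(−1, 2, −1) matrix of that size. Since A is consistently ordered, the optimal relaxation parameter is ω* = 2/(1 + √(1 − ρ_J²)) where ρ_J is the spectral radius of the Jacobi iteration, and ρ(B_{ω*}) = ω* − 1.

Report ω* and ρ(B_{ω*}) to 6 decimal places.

B_J for the 171×171 system has eigenvalues cos(kπ/172); ρ_J = cos(π/172) = 0.999833.
root = sin(π/172) = 0.0182641  (since 1−cos² = sin²).
[ω*] 2 ÷ (1 + 0.0182641) = 2 ÷ 1.0182641 = 1.964127.
ρ_SOR = ω* − 1 = 1.964127 − 1 = 0.964127.

ω* = 1.964127, ρ_SOR = 0.964127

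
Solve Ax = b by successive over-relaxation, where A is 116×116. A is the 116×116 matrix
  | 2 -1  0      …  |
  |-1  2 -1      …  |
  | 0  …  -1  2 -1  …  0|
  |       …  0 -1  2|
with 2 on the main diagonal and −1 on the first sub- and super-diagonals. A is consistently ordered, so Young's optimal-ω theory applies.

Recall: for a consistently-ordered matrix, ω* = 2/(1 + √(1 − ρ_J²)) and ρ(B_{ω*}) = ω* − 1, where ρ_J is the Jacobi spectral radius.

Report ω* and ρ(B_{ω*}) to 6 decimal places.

ω* = 1.947708, ρ_SOR = 0.947708

n=116: λ(B_J) = 1 − λ(A)/2 = cos(kπ/117); k=1 gives ρ_J = 0.999640.
1 − cos²(π/117) = sin²(π/117) ⇒ √(1−ρ_J²) = sin(π/117) = 0.0268480.
ω* = 2 / (1 + 0.0268480) = 2 / 1.0268480 ≈ 1.947708.
Hence ρ(B_{ω*}) = 1.947708 − 1 = 0.947708.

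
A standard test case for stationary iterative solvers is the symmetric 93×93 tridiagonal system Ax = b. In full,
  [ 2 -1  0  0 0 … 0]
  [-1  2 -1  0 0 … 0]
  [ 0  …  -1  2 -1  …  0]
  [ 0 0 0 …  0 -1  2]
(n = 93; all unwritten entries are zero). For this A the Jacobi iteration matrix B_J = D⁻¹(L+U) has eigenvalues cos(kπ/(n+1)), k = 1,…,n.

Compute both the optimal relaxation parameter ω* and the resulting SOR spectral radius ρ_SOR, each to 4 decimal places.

ω* = 1.9353, ρ_SOR = 0.9353

spectrum of D⁻¹(L+U) = {cos(kπ/94) : 1≤k≤93}; ρ_J = cos(π/94) = 0.9994.
1 − cos²(π/94) = sin²(π/94) ⇒ √(1−ρ_J²) = sin(π/94) = 0.03341.
ω* = 2 / (1 + 0.03341) = 2 / 1.03341 ≈ 1.9353.
At ω = 1.9353 every |λ(B_ω)| = ω−1, so ρ_SOR = 0.9353.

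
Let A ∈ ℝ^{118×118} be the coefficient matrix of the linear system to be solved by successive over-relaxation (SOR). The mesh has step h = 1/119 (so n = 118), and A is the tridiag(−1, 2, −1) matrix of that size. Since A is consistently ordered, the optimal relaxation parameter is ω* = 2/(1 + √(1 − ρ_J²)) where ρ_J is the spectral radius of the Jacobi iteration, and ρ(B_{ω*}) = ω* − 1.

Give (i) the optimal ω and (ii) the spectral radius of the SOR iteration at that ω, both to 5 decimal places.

ω* = 1.94856, ρ_SOR = 0.94856

n=118: λ(B_J) = 1 − λ(A)/2 = cos(kπ/119); k=1 gives ρ_J = 0.99965.
√(1 − cos²(π/119)) = sin(π/119) ≈ 0.026397.
Then 2/(1+√(1−ρ_J²)) = 2/(1+0.026397); ω* = 2/1.026397 = 1.94856.
At ω = 1.94856 every |λ(B_ω)| = ω−1, so ρ_SOR = 0.94856.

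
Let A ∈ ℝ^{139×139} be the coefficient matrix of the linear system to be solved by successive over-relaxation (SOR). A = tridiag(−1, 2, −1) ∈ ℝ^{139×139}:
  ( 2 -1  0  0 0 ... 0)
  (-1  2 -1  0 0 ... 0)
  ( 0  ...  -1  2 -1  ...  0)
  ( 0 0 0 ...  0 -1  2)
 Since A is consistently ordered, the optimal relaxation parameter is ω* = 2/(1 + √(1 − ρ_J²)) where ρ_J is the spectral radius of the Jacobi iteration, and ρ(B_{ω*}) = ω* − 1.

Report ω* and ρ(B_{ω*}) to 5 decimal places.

ω* = 1.95611, ρ_SOR = 0.95611

With n=139, ρ(Jacobi) = cos(π/140) = 0.99975.
√(1−ρ_J²) simplifies to sin(π/140) = 0.022438.
ω* = 2 / (1 + 0.022438) = 2 / 1.022438 ≈ 1.95611.
ρ(B_{ω*}) = ω*−1 = 0.95611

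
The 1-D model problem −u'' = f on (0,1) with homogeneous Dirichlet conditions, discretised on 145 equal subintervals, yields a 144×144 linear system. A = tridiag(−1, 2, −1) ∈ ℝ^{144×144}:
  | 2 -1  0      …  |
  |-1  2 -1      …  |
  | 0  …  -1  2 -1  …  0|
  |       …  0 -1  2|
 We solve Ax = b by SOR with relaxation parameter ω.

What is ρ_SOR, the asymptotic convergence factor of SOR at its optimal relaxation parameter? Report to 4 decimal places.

ρ_J = max_k |cos(kπ/145)| = cos(π/145) = 0.9998
1 − cos²(π/145) = sin²(π/145) ⇒ √(1−ρ_J²) = sin(π/145) = 0.02166.
ω* = 2/(1+0.02166) = 1.9576
and ρ(B_{ω*}) = 1.9576 − 1 = 0.9576.

ρ_SOR = 0.9576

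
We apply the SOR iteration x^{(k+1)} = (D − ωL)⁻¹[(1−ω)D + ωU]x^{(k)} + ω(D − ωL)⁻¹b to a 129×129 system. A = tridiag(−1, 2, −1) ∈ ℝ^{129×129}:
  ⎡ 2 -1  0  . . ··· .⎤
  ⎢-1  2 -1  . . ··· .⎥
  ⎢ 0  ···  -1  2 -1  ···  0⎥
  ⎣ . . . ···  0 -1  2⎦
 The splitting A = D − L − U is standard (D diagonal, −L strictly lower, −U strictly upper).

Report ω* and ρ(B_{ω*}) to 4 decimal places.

n=129: λ(B_J) = 1 − λ(A)/2 = cos(kπ/130); k=1 gives ρ_J = 0.9997.
root = sin(π/130) = 0.02416  (since 1−cos² = sin²).
ω* = 2/(1 + 0.02416) = 2/1.02416 = 1.9528.
Hence ρ(B_{ω*}) = 1.9528 − 1 = 0.9528.

ω* = 1.9528, ρ_SOR = 0.9528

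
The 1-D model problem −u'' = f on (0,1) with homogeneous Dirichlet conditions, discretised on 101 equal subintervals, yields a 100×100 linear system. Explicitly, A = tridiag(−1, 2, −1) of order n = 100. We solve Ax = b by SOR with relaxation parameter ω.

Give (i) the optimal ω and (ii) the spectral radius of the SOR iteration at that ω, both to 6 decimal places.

ω* = 1.939676, ρ_SOR = 0.939676

[ρ_J] n=100: ρ(B_J) = cos(π/(n+1)) = cos(π/101) = 0.999516.
1 − cos²(π/101) = sin²(π/101) ⇒ √(1−ρ_J²) = sin(π/101) = 0.0310999.
[ω*] 2 ÷ (1 + 0.0310999) = 2 ÷ 1.0310999 = 1.939676.
ρ_SOR = ω* − 1 ≈ 0.939676.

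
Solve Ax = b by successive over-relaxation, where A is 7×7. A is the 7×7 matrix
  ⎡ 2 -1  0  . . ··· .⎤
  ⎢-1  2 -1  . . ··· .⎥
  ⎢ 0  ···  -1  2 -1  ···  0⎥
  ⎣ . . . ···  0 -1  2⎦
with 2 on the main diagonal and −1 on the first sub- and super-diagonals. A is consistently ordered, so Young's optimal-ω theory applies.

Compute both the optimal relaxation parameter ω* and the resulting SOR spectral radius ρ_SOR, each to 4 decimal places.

[ρ_J] n=7: ρ(B_J) = cos(π/(n+1)) = cos(π/8) = 0.9239.
1 − cos²(π/8) = sin²(π/8) ⇒ √(1−ρ_J²) = sin(π/8) = 0.38268.
Young: ω* = 2/(1+√(1−ρ_J²)) = 2/(1+0.38268) = 2/1.38268 = 1.4465.
ρ_SOR = ω* − 1 ≈ 0.4465.

ω* = 1.4465, ρ_SOR = 0.4465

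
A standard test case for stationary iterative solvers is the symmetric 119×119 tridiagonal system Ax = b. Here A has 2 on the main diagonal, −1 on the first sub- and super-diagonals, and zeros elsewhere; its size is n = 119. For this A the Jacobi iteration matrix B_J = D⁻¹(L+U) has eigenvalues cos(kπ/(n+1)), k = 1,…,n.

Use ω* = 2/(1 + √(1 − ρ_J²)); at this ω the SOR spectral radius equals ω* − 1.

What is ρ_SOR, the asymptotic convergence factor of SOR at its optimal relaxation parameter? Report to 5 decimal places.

½·tridiag(1,0,1) at n=119: λ_k = cos(kπ/120); max |λ| at k=1 ⇒ ρ_J = cos(π/120) ≈ 0.99966.
√(1 − cos²(π/120)) = sin(π/120) ≈ 0.026177.
So ω* = 2/1.026177 = 1.94898 (Young).
ρ(B_{ω*}) = ω*−1 = 0.94898

ρ_SOR = 0.94898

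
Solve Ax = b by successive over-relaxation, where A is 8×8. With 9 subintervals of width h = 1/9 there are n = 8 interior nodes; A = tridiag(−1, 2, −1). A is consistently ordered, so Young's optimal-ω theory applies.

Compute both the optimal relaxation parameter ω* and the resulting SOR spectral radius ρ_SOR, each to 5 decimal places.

[ρ_J] n=8: ρ(B_J) = cos(π/(n+1)) = cos(π/9) = 0.93969.
1 − cos²(π/9) = sin²(π/9) ⇒ √(1−ρ_J²) = sin(π/9) = 0.342020.
[ω*] 2 ÷ (1 + 0.342020) = 2 ÷ 1.342020 = 1.49029.
ρ_SOR = ω* − 1 ≈ 0.49029.

ω* = 1.49029, ρ_SOR = 0.49029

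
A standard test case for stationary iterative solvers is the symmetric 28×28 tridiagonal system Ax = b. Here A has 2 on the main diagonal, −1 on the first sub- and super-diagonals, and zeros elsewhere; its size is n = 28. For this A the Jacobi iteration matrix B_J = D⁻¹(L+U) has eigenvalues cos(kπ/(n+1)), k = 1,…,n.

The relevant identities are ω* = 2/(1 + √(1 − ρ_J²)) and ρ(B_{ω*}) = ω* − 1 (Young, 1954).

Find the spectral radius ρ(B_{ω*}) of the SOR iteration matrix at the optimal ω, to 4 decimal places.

ρ_SOR = 0.8049

B_J for the 28×28 system has eigenvalues cos(kπ/29); ρ_J = cos(π/29) = 0.9941.
√(1−ρ_J²) simplifies to sin(π/29) = 0.10812.
ω* = 2/(1 + 0.10812) = 2/1.10812 = 1.8049.
and ρ(B_{ω*}) = 1.8049 − 1 = 0.8049.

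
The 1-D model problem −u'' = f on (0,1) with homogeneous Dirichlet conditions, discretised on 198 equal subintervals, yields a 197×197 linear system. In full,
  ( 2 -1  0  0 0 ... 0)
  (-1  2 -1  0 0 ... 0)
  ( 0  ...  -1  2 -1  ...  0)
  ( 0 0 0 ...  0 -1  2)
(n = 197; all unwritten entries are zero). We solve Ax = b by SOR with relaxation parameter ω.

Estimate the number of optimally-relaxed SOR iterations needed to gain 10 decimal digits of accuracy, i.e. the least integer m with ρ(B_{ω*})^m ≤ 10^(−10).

m = 726

n=197: λ(B_J) = 1 − λ(A)/2 = cos(kπ/198); k=1 gives ρ_J = 0.9998741.
√(1−ρ_J²) = |sin(π/198)| = 0.0158660
So ω* = 2/1.0158660 = 1.9687636 (Young).
At ω = 1.9687636 every |λ(B_ω)| = ω−1, so ρ_SOR = 0.9687636.
Need (0.9687636)^m ≤ 10^(−10): m ≥ 10·ln10/|ln 0.9687636| = 23.0259/0.0317347 = 725.575 ⇒ m = 726.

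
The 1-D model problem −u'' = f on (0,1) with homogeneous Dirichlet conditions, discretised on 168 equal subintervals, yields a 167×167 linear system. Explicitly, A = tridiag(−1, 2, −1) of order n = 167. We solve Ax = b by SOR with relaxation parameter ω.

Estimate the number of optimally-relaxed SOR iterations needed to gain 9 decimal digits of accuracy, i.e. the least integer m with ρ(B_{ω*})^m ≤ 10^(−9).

½·tridiag(1,0,1) at n=167: λ_k = cos(kπ/168); max |λ| at k=1 ⇒ ρ_J = cos(π/168) ≈ 0.9998252.
1 − cos²(π/168) = sin²(π/168) ⇒ √(1−ρ_J²) = sin(π/168) = 0.0186989.
Young: ω* = 2/(1+√(1−ρ_J²)) = 2/(1+0.0186989) = 2/1.0186989 = 1.9632887.
[ρ_SOR] ω* − 1 = 0.9632887.
Need (0.9632887)^m ≤ 10^(−9): m ≥ 9·ln10/|ln 0.9632887| = 20.7233/0.0374021 = 554.068 ⇒ m = 555.

m = 555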